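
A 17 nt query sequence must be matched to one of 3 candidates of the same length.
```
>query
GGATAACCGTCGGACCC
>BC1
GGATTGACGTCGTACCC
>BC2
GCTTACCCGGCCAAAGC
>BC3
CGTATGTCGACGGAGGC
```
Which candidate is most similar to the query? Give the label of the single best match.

BC1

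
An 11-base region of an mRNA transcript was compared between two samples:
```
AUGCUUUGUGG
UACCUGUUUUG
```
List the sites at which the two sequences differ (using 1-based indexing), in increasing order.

Differences at site 1 (A→U), site 2 (U→A), site 3 (G→C), site 6 (U→G), site 8 (G→U), site 10 (G→U).

1, 2, 3, 6, 8, 10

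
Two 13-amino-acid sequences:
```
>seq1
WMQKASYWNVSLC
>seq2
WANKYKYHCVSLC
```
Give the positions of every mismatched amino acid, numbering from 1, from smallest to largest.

2, 3, 5, 6, 8, 9

Scanning 1-based: 2: M/A; 3: Q/N; 5: A/Y; 6: S/K; 8: W/H; 9: N/C.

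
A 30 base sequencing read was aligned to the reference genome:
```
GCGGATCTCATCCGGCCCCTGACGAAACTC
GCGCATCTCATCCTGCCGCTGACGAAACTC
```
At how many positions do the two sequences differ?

The sequences differ at positions 4, 14, 18 (1-based) — 3 in total.

3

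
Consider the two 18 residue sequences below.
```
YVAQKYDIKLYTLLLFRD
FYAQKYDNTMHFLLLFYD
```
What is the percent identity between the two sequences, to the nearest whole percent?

Mismatches at positions 1, 2, 8, 9, 10, 11, 12, 17 (1-based): 8 of 18.
Identical positions: 10/18 = 55.56% → 56%.

56%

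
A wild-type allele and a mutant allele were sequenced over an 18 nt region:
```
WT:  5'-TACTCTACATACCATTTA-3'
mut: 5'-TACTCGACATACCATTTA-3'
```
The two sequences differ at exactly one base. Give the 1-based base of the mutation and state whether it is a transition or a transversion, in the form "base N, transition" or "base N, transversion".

base 6, transversion

The sequences differ only at base 6: T→G (pyrimidine→purine), a transversion.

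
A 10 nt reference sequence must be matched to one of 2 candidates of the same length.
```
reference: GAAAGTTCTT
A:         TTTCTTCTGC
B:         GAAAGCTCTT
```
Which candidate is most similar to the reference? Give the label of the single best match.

A differs at 9 bases; B differs at 1 base. The closest is B.

B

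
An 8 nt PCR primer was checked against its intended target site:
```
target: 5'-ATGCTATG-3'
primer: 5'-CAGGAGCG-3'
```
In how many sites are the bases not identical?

Mismatches (1-based): site 1: A→C; site 2: T→A; site 4: C→G; site 5: T→A; site 6: A→G; site 7: T→C.

6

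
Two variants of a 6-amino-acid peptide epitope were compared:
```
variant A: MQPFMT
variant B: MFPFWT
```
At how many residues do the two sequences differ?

The sequences differ at residues 2, 5 (1-based) — 2 in total.

2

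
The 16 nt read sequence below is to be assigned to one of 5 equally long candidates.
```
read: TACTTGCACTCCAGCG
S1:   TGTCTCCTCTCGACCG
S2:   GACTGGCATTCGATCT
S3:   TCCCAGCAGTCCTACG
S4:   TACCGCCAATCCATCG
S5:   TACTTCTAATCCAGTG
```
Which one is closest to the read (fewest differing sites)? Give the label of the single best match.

S1 differs at 7 sites; S2 differs at 6 sites; S3 differs at 6 sites; S4 differs at 5 sites; S5 differs at 4 sites. The closest is S5.

S5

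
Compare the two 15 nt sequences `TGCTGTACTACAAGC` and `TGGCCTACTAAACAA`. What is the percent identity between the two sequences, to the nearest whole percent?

53%

7 positions differ (3, 4, 5, 11, 13, 14, 15), so 8 of 15 match: 8/15 = 53.33%.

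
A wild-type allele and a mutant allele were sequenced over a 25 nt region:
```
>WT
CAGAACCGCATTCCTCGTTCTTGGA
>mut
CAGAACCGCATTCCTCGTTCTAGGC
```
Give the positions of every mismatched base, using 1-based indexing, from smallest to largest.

22, 25

Differences at position 22 (T→A), position 25 (A→C).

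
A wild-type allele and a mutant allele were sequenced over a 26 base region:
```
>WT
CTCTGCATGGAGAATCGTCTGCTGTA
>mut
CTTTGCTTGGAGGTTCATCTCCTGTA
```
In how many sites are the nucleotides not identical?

6

Comparing position by position, 6 sites differ: 3 (C/T), 7 (A/T), 13 (A/G), 14 (A/T), 17 (G/A), 21 (G/C).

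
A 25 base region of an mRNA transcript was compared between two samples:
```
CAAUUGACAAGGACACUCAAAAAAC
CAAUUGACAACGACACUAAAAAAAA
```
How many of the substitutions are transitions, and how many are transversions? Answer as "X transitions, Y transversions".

Mismatches (1-based):
site 11: G→C (purine→pyrimidine, transversion)
site 18: C→A (pyrimidine→purine, transversion)
site 25: C→A (pyrimidine→purine, transversion)

0 transitions, 3 transversions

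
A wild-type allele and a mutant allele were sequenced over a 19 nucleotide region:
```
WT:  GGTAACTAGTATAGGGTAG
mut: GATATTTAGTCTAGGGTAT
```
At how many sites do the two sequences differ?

Comparing position by position, 5 sites differ: 2 (G/A), 5 (A/T), 6 (C/T), 11 (A/C), 19 (G/T).

5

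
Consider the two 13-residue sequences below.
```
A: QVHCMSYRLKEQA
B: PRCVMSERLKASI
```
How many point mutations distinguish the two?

8

Comparing position by position, 8 positions differ: 1 (Q/P), 2 (V/R), 3 (H/C), 4 (C/V), 7 (Y/E), 11 (E/A), 12 (Q/S), 13 (A/I).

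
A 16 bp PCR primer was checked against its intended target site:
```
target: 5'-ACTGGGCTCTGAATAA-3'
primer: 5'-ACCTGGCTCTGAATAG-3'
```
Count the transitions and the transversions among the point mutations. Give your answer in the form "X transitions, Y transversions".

2 transitions, 1 transversion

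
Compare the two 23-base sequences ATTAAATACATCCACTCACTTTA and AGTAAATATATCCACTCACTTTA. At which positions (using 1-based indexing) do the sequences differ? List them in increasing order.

Differences at position 2 (T→G), position 9 (C→T).

2, 9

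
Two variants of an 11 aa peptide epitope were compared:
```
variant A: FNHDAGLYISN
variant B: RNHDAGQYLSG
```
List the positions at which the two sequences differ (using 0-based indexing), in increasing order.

Differences at position 0 (F→R), position 6 (L→Q), position 8 (I→L), position 10 (N→G).

0, 6, 8, 10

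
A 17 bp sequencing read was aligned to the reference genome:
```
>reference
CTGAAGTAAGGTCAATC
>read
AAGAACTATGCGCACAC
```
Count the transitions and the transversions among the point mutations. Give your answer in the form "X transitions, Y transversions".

Mismatches (1-based):
base 1: C→A (pyrimidine→purine, transversion)
base 2: T→A (pyrimidine→purine, transversion)
base 6: G→C (purine→pyrimidine, transversion)
base 9: A→T (purine→pyrimidine, transversion)
base 11: G→C (purine→pyrimidine, transversion)
base 12: T→G (pyrimidine→purine, transversion)
base 15: A→C (purine→pyrimidine, transversion)
base 16: T→A (pyrimidine→purine, transversion)

0 transitions, 8 transversions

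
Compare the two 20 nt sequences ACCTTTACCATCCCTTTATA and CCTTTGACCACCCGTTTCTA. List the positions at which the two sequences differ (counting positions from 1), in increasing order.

1, 3, 6, 11, 14, 18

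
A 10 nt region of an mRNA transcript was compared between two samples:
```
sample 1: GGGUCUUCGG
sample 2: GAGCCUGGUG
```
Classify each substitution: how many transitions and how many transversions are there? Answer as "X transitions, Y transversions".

2 transitions, 3 transversions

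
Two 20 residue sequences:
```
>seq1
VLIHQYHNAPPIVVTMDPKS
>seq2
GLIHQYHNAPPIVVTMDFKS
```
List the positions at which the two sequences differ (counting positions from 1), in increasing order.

Scanning 1-based: 1: V/G; 18: P/F.

1, 18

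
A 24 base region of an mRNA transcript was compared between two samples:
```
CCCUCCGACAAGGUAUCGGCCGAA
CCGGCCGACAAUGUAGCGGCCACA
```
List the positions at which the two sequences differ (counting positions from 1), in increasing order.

Scanning 1-based: 3: C/G; 4: U/G; 12: G/U; 16: U/G; 22: G/A; 23: A/C.

3, 4, 12, 16, 22, 23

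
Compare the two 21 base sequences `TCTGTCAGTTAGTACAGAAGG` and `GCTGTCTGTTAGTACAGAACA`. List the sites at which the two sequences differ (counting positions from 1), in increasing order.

Differences at site 1 (T→G), site 7 (A→T), site 20 (G→C), site 21 (G→A).

1, 7, 20, 21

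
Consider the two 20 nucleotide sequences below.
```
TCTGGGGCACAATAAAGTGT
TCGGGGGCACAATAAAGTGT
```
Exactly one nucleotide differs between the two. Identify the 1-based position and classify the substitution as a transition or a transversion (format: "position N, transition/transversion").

The sequences differ only at position 3: T→G (pyrimidine→purine), a transversion.

position 3, transversion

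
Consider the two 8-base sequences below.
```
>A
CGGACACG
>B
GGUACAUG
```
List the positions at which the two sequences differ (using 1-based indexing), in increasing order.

1, 3, 7

Differences at position 1 (C→G), position 3 (G→U), position 7 (C→U).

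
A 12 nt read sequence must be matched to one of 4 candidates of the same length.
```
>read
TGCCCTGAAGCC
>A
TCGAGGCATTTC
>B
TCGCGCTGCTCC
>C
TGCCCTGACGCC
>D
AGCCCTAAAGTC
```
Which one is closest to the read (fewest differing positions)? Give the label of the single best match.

C

Hamming distances to read — A: 9; B: 8; C: 1; D: 3.
Smallest is C with 1 mismatch.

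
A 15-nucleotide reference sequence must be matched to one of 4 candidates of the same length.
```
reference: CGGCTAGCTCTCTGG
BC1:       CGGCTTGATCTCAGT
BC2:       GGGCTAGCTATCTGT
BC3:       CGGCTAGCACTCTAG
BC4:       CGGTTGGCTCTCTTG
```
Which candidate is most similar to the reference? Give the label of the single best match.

Hamming distances to reference — BC1: 4; BC2: 3; BC3: 2; BC4: 3.
Smallest is BC3 with 2 mismatches.

BC3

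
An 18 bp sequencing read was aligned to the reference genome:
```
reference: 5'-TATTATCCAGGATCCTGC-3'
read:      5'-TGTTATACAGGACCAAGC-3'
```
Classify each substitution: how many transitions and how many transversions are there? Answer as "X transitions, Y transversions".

2 transitions, 3 transversions

Mismatches (1-based):
position 2: A→G (purine→purine, transition)
position 7: C→A (pyrimidine→purine, transversion)
position 13: T→C (pyrimidine→pyrimidine, transition)
position 15: C→A (pyrimidine→purine, transversion)
position 16: T→A (pyrimidine→purine, transversion)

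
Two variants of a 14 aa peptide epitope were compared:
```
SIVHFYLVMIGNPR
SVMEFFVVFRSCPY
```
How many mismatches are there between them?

10

The sequences differ at residues 2, 3, 4, 6, 7, 9, 10, 11, 12, 14 (1-based) — 10 in total.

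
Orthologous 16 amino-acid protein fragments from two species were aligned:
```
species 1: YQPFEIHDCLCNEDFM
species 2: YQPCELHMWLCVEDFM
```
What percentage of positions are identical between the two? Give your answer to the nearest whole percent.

5 positions differ (4, 6, 8, 9, 12), so 11 of 16 match: 11/16 = 68.75%.

69%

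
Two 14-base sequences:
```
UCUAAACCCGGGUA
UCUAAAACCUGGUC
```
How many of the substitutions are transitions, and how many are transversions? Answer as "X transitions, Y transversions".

0 transitions, 3 transversions

Transitions (purine↔purine or pyrimidine↔pyrimidine): none.
Transversions (purine↔pyrimidine): 7 C→A, 10 G→U, 14 A→C.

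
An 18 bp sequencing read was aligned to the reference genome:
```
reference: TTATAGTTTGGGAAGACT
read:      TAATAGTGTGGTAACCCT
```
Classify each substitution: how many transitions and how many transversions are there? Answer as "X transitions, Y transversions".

0 transitions, 5 transversions

Transitions (purine↔purine or pyrimidine↔pyrimidine): none.
Transversions (purine↔pyrimidine): 2 T→A, 8 T→G, 12 G→T, 15 G→C, 16 A→C.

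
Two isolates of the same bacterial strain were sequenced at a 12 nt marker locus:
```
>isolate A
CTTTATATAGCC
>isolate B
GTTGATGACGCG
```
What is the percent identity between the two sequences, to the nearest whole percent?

50%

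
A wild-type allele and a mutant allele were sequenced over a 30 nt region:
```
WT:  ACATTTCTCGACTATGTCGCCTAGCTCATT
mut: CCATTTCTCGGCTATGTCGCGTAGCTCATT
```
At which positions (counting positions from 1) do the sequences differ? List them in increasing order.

1, 11, 21

Differences at position 1 (A→C), position 11 (A→G), position 21 (C→G).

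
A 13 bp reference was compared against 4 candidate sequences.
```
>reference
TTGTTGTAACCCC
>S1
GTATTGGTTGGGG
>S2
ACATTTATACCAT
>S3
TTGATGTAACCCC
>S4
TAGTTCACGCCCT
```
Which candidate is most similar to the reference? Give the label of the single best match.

S3

Hamming distances to reference — S1: 9; S2: 8; S3: 1; S4: 6.
Smallest is S3 with 1 mismatch.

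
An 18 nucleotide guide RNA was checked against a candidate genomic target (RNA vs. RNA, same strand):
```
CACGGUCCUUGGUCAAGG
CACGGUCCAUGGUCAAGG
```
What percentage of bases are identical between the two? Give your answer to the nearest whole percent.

94%

Mismatch at position 9 (1-based): 1 of 18.
Identical positions: 17/18 = 94.44% → 94%.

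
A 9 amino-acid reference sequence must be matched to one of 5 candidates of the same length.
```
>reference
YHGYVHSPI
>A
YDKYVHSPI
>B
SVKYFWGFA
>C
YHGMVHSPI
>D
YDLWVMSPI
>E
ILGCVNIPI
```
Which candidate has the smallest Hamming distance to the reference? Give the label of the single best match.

A differs at 2 residues; B differs at 8 residues; C differs at 1 residue; D differs at 4 residues; E differs at 5 residues. The closest is C.

C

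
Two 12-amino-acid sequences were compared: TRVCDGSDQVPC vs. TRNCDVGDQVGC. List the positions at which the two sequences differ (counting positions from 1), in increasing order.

3, 6, 7, 11

Differences at position 3 (V→N), position 6 (G→V), position 7 (S→G), position 11 (P→G).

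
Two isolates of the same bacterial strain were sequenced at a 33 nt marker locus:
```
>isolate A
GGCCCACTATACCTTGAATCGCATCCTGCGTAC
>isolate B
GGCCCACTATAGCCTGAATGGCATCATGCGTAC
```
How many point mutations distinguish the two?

Mismatches (1-based): site 12: C→G; site 14: T→C; site 20: C→G; site 26: C→A.

4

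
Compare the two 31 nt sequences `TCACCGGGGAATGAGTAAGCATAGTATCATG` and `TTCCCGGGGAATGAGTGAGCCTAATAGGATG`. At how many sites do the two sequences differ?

Mismatches (1-based): site 2: C→T; site 3: A→C; site 17: A→G; site 21: A→C; site 24: G→A; site 27: T→G; site 28: C→G.

7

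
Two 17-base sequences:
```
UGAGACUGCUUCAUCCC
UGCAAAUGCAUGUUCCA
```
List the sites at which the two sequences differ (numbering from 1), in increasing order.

3, 4, 6, 10, 12, 13, 17

Scanning 1-based: 3: A/C; 4: G/A; 6: C/A; 10: U/A; 12: C/G; 13: A/U; 17: C/A.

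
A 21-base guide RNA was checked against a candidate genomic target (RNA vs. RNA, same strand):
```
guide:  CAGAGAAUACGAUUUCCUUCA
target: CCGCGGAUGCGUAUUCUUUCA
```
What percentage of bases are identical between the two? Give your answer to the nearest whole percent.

67%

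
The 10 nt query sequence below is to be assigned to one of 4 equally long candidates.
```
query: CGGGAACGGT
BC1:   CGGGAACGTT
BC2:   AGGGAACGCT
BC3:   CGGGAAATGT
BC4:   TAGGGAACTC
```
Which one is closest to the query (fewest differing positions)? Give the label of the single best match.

BC1 differs at 1 position; BC2 differs at 2 positions; BC3 differs at 2 positions; BC4 differs at 7 positions. The closest is BC1.

BC1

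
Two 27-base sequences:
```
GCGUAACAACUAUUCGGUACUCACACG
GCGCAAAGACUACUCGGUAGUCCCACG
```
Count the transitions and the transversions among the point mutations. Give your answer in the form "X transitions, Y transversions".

Mismatches (1-based):
base 4: U→C (pyrimidine→pyrimidine, transition)
base 7: C→A (pyrimidine→purine, transversion)
base 8: A→G (purine→purine, transition)
base 13: U→C (pyrimidine→pyrimidine, transition)
base 20: C→G (pyrimidine→purine, transversion)
base 23: A→C (purine→pyrimidine, transversion)

3 transitions, 3 transversions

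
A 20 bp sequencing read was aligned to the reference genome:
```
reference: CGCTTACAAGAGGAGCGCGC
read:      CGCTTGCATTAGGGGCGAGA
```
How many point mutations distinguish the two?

Comparing position by position, 6 sites differ: 6 (A/G), 9 (A/T), 10 (G/T), 14 (A/G), 18 (C/A), 20 (C/A).

6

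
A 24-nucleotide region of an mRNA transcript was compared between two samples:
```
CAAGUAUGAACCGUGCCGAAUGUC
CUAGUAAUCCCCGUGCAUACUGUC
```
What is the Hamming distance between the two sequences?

Comparing position by position, 8 sites differ: 2 (A/U), 7 (U/A), 8 (G/U), 9 (A/C), 10 (A/C), 17 (C/A), 18 (G/U), 20 (A/C).

8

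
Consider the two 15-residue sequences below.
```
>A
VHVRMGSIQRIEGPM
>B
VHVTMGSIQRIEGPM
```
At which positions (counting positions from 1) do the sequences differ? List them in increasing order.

Differences at position 4 (R→T).

4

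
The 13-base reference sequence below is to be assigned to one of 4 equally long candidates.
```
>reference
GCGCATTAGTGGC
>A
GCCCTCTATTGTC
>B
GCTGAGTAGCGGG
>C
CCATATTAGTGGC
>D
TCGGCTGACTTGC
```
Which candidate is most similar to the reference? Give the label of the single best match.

C

Hamming distances to reference — A: 5; B: 5; C: 3; D: 6.
Smallest is C with 3 mismatches.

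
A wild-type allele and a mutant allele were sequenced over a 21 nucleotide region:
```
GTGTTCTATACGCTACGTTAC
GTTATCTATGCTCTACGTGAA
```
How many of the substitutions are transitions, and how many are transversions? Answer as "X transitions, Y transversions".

1 transition, 5 transversions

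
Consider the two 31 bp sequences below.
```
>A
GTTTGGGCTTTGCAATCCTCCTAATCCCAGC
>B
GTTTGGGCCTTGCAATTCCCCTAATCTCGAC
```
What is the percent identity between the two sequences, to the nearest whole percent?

81%

Mismatches at positions 9, 17, 19, 27, 29, 30 (1-based): 6 of 31.
Identical positions: 25/31 = 80.65% → 81%.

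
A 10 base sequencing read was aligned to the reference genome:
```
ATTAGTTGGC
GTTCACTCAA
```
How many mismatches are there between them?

7

Comparing position by position, 7 bases differ: 1 (A/G), 4 (A/C), 5 (G/A), 6 (T/C), 8 (G/C), 9 (G/A), 10 (C/A).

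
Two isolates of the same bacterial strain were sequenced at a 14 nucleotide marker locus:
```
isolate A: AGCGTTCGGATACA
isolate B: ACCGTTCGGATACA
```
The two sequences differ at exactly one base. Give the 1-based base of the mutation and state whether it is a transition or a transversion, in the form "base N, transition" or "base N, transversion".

Base 2 changes G→C. G is a purine and C is a pyrimidine, so this is a transversion.

base 2, transversion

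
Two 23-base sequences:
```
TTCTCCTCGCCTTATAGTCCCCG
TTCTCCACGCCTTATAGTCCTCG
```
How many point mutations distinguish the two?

2

Mismatches (1-based): base 7: T→A; base 21: C→T.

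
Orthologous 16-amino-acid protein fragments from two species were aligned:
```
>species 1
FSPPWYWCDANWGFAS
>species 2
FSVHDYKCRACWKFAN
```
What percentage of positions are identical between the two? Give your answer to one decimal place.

8 positions differ (3, 4, 5, 7, 9, 11, 13, 16), so 8 of 16 match: 8/16 = 50%.

50.0%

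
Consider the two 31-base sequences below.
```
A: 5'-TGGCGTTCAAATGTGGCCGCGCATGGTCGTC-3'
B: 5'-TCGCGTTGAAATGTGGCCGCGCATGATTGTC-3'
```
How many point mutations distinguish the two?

4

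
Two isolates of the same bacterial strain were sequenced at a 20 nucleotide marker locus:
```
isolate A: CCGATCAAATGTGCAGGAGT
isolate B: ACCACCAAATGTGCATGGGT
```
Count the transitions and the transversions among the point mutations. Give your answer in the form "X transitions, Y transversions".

Transitions (purine↔purine or pyrimidine↔pyrimidine): 5 T→C, 18 A→G.
Transversions (purine↔pyrimidine): 1 C→A, 3 G→C, 16 G→T.

2 transitions, 3 transversions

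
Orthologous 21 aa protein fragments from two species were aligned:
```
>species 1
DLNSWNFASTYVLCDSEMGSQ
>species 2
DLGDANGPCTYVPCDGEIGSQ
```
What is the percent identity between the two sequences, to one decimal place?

57.1%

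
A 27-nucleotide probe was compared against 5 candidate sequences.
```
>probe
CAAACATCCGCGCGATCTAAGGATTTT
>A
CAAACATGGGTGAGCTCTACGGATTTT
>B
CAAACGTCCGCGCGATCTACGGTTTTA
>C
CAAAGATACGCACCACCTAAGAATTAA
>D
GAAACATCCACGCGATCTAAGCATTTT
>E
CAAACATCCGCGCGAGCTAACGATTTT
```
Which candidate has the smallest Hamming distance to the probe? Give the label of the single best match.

E

A differs at 6 bases; B differs at 4 bases; C differs at 8 bases; D differs at 3 bases; E differs at 2 bases. The closest is E.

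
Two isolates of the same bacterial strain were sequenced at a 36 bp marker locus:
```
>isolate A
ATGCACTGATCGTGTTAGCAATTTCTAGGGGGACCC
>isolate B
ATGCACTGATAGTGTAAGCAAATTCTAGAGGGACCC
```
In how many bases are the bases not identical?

Comparing position by position, 4 bases differ: 11 (C/A), 16 (T/A), 22 (T/A), 29 (G/A).

4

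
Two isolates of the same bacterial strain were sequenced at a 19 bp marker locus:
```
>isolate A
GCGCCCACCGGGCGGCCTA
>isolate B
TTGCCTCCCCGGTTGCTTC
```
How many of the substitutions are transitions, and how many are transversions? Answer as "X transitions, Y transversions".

Transitions (purine↔purine or pyrimidine↔pyrimidine): 2 C→T, 6 C→T, 13 C→T, 17 C→T.
Transversions (purine↔pyrimidine): 1 G→T, 7 A→C, 10 G→C, 14 G→T, 19 A→C.

4 transitions, 5 transversions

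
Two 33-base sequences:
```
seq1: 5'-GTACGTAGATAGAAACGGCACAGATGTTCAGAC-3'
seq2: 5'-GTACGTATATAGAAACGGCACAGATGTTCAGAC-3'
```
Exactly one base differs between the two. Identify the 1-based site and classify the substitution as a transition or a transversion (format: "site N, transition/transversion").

site 8, transversion

The sequences differ only at site 8: G→T (purine→pyrimidine), a transversion.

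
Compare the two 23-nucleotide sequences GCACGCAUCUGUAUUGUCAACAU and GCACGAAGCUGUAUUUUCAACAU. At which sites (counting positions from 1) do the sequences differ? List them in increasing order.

6, 8, 16

Scanning 1-based: 6: C/A; 8: U/G; 16: G/U.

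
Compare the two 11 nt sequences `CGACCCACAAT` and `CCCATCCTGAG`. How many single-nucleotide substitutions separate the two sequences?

Comparing position by position, 8 positions differ: 2 (G/C), 3 (A/C), 4 (C/A), 5 (C/T), 7 (A/C), 8 (C/T), 9 (A/G), 11 (T/G).

8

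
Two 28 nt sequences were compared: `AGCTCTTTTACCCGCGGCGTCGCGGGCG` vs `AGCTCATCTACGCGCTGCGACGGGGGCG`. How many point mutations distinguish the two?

Comparing position by position, 6 positions differ: 6 (T/A), 8 (T/C), 12 (C/G), 16 (G/T), 20 (T/A), 23 (C/G).

6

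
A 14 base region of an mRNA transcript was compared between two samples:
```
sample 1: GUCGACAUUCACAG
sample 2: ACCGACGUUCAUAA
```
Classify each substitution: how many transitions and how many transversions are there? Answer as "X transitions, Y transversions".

5 transitions, 0 transversions

Transitions (purine↔purine or pyrimidine↔pyrimidine): 1 G→A, 2 U→C, 7 A→G, 12 C→U, 14 G→A.
Transversions (purine↔pyrimidine): none.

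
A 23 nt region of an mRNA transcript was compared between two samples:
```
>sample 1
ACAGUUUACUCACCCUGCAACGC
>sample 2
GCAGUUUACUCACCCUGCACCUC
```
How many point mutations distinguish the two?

3

Mismatches (1-based): position 1: A→G; position 20: A→C; position 22: G→U.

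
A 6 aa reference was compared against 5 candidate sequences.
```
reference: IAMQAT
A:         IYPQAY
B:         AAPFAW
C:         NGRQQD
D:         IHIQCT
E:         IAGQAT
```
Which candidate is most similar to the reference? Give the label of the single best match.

Hamming distances to reference — A: 3; B: 4; C: 5; D: 3; E: 1.
Smallest is E with 1 mismatch.

E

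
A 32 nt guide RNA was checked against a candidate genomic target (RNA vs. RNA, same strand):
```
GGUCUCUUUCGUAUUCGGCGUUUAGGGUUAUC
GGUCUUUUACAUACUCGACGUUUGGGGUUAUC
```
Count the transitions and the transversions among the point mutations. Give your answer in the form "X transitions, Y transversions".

5 transitions, 1 transversion

Transitions (purine↔purine or pyrimidine↔pyrimidine): 6 C→U, 11 G→A, 14 U→C, 18 G→A, 24 A→G.
Transversions (purine↔pyrimidine): 9 U→A.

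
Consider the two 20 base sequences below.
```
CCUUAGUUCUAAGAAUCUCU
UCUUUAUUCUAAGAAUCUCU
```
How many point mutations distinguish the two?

The sequences differ at bases 1, 5, 6 (1-based) — 3 in total.

3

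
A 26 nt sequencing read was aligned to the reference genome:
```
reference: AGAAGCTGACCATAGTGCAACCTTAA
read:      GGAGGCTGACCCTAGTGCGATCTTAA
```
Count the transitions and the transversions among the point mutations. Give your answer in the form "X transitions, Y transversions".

4 transitions, 1 transversion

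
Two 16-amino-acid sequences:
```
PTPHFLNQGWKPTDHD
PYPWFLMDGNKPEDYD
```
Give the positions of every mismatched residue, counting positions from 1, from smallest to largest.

Scanning 1-based: 2: T/Y; 4: H/W; 7: N/M; 8: Q/D; 10: W/N; 13: T/E; 15: H/Y.

2, 4, 7, 8, 10, 13, 15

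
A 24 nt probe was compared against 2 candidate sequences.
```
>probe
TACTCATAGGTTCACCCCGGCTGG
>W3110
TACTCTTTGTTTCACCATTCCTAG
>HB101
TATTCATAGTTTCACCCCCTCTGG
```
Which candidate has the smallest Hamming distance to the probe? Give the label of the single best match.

Hamming distances to probe — W3110: 8; HB101: 4.
Smallest is HB101 with 4 mismatches.

HB101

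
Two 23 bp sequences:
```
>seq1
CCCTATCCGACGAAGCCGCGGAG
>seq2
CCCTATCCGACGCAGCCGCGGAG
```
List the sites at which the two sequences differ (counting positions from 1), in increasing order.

Scanning 1-based: 13: A/C.

13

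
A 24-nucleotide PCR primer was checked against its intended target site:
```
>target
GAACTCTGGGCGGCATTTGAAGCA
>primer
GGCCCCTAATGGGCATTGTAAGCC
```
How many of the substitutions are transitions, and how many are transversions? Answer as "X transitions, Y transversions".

4 transitions, 6 transversions

Mismatches (1-based):
site 2: A→G (purine→purine, transition)
site 3: A→C (purine→pyrimidine, transversion)
site 5: T→C (pyrimidine→pyrimidine, transition)
site 8: G→A (purine→purine, transition)
site 9: G→A (purine→purine, transition)
site 10: G→T (purine→pyrimidine, transversion)
site 11: C→G (pyrimidine→purine, transversion)
site 18: T→G (pyrimidine→purine, transversion)
site 19: G→T (purine→pyrimidine, transversion)
site 24: A→C (purine→pyrimidine, transversion)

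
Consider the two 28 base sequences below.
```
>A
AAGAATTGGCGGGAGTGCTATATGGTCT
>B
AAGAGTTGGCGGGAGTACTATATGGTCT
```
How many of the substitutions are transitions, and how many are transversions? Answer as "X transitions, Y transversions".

2 transitions, 0 transversions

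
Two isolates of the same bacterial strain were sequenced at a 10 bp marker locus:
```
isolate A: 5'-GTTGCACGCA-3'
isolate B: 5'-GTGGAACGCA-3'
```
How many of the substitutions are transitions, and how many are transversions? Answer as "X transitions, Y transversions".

0 transitions, 2 transversions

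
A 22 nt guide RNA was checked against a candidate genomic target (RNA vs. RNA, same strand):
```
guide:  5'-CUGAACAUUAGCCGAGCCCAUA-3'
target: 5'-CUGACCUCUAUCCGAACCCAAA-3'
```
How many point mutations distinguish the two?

The sequences differ at sites 5, 7, 8, 11, 16, 21 (1-based) — 6 in total.

6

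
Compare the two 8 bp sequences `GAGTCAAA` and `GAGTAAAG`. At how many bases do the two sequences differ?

2

Mismatches (1-based): base 5: C→A; base 8: A→G.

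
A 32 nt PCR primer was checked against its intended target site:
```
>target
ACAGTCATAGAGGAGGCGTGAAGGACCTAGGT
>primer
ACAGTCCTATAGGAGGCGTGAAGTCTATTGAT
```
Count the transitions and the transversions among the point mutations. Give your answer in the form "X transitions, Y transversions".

2 transitions, 6 transversions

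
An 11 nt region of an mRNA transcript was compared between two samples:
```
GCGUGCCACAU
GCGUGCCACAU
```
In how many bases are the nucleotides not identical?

No positions differ; the sequences are identical.

0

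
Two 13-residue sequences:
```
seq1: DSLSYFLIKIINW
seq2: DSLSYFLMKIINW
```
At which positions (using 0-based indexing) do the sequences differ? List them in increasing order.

Differences at position 7 (I→M).

7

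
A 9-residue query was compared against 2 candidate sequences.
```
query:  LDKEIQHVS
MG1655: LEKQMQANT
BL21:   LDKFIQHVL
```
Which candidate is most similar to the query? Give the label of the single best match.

BL21

Hamming distances to query — MG1655: 6; BL21: 2.
Smallest is BL21 with 2 mismatches.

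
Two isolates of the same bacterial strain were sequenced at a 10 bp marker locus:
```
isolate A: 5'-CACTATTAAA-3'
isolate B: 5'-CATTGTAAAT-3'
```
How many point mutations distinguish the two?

4

The sequences differ at bases 3, 5, 7, 10 (1-based) — 4 in total.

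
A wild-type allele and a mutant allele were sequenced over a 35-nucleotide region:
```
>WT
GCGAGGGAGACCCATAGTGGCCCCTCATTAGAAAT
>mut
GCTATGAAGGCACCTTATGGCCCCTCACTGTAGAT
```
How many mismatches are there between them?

12

The sequences differ at positions 3, 5, 7, 10, 12, 14, 16, 17, 28, 30, 31, 33 (1-based) — 12 in total.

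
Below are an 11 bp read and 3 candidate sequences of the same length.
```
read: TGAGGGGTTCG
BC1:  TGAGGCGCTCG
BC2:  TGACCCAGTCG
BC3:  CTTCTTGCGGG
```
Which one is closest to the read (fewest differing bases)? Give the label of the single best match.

BC1 differs at 2 bases; BC2 differs at 5 bases; BC3 differs at 9 bases. The closest is BC1.

BC1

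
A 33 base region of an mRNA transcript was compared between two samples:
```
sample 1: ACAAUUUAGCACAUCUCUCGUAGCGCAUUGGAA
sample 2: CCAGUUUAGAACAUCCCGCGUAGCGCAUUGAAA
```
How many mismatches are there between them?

Mismatches (1-based): position 1: A→C; position 4: A→G; position 10: C→A; position 16: U→C; position 18: U→G; position 31: G→A.

6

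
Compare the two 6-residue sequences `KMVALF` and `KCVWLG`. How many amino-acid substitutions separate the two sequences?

3

The sequences differ at residues 2, 4, 6 (1-based) — 3 in total.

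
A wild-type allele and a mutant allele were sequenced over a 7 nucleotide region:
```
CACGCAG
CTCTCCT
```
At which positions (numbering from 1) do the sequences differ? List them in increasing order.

Differences at position 2 (A→T), position 4 (G→T), position 6 (A→C), position 7 (G→T).

2, 4, 6, 7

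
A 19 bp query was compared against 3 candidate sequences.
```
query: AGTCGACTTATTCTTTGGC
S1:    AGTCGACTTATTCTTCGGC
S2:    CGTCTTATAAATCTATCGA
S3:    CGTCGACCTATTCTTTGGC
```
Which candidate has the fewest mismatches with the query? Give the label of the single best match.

S1

Hamming distances to query — S1: 1; S2: 9; S3: 2.
Smallest is S1 with 1 mismatch.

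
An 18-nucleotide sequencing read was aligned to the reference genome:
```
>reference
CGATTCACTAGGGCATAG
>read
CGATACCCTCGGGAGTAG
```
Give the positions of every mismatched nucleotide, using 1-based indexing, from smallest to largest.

Scanning 1-based: 5: T/A; 7: A/C; 10: A/C; 14: C/A; 15: A/G.

5, 7, 10, 14, 15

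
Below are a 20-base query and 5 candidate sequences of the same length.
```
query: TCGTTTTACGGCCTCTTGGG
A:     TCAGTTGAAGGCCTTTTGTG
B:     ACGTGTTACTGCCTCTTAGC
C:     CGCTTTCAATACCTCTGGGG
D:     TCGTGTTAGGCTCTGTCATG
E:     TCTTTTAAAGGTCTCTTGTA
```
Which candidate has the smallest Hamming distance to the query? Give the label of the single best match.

B

Hamming distances to query — A: 6; B: 5; C: 8; D: 8; E: 6.
Smallest is B with 5 mismatches.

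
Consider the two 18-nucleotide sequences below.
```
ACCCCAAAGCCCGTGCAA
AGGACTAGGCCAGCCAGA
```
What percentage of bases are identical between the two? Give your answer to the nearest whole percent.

44%

10 positions differ (2, 3, 4, 6, 8, 12, 14, 15, 16, 17), so 8 of 18 match: 8/18 = 44.44%.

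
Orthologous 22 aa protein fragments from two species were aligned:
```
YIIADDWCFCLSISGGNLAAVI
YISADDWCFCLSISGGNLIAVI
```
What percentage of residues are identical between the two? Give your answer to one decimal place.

90.9%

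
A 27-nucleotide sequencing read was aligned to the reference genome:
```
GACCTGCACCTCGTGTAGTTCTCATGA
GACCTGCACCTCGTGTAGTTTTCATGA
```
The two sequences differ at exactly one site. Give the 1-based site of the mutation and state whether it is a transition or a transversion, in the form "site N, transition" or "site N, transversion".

The sequences differ only at site 21: C→T (pyrimidine→pyrimidine), a transition.

site 21, transition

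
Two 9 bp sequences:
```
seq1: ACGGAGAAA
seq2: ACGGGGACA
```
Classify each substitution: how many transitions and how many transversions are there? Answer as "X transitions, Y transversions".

1 transition, 1 transversion

Transitions (purine↔purine or pyrimidine↔pyrimidine): 5 A→G.
Transversions (purine↔pyrimidine): 8 A→C.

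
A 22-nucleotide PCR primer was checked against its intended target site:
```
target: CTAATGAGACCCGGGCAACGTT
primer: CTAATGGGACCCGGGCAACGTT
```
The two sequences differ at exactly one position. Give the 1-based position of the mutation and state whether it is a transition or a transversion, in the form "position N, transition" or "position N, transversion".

The sequences differ only at position 7: A→G (purine→purine), a transition.

position 7, transition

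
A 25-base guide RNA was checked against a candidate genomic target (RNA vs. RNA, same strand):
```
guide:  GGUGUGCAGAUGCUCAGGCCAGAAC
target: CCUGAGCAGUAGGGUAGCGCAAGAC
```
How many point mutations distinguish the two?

12

Comparing position by position, 12 positions differ: 1 (G/C), 2 (G/C), 5 (U/A), 10 (A/U), 11 (U/A), 13 (C/G), 14 (U/G), 15 (C/U), 18 (G/C), 19 (C/G), 22 (G/A), 23 (A/G).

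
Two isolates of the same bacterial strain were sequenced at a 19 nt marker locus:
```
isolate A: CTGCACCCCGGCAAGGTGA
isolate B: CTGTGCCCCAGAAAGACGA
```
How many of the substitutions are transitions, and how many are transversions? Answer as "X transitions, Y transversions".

5 transitions, 1 transversion

Transitions (purine↔purine or pyrimidine↔pyrimidine): 4 C→T, 5 A→G, 10 G→A, 16 G→A, 17 T→C.
Transversions (purine↔pyrimidine): 12 C→A.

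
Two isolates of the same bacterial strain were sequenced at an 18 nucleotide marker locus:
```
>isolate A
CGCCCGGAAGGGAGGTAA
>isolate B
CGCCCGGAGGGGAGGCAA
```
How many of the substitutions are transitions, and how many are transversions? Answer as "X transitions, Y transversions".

2 transitions, 0 transversions

Mismatches (1-based):
position 9: A→G (purine→purine, transition)
position 16: T→C (pyrimidine→pyrimidine, transition)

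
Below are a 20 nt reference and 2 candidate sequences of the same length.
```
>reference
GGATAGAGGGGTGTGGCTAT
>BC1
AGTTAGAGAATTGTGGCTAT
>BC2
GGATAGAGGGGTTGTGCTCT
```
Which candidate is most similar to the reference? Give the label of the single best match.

Hamming distances to reference — BC1: 5; BC2: 4.
Smallest is BC2 with 4 mismatches.

BC2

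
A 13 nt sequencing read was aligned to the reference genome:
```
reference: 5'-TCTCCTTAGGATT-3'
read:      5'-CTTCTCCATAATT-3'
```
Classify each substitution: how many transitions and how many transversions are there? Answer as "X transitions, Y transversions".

6 transitions, 1 transversion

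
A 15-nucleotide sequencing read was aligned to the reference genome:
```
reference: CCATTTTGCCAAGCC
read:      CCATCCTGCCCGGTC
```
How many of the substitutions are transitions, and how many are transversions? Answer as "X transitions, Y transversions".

Mismatches (1-based):
base 5: T→C (pyrimidine→pyrimidine, transition)
base 6: T→C (pyrimidine→pyrimidine, transition)
base 11: A→C (purine→pyrimidine, transversion)
base 12: A→G (purine→purine, transition)
base 14: C→T (pyrimidine→pyrimidine, transition)

4 transitions, 1 transversion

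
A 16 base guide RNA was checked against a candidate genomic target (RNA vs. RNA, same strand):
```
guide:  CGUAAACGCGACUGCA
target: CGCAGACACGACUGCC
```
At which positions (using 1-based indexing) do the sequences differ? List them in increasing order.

Scanning 1-based: 3: U/C; 5: A/G; 8: G/A; 16: A/C.

3, 5, 8, 16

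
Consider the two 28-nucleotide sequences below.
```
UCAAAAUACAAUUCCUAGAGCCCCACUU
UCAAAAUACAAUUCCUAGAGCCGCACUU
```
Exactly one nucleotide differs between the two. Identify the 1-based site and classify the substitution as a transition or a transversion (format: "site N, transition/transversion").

site 23, transversion

Site 23 changes C→G. C is a pyrimidine and G is a purine, so this is a transversion.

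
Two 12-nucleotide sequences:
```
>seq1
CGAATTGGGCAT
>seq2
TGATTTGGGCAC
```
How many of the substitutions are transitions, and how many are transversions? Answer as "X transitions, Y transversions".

Mismatches (1-based):
base 1: C→T (pyrimidine→pyrimidine, transition)
base 4: A→T (purine→pyrimidine, transversion)
base 12: T→C (pyrimidine→pyrimidine, transition)

2 transitions, 1 transversion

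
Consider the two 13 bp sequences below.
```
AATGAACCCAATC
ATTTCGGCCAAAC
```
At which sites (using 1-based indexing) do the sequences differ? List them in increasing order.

2, 4, 5, 6, 7, 12

Differences at site 2 (A→T), site 4 (G→T), site 5 (A→C), site 6 (A→G), site 7 (C→G), site 12 (T→A).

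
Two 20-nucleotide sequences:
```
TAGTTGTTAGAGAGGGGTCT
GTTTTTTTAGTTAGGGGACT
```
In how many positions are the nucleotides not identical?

7

Mismatches (1-based): position 1: T→G; position 2: A→T; position 3: G→T; position 6: G→T; position 11: A→T; position 12: G→T; position 18: T→A.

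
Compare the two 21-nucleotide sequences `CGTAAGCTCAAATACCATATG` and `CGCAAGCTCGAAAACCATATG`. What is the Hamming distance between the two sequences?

The sequences differ at positions 3, 10, 13 (1-based) — 3 in total.

3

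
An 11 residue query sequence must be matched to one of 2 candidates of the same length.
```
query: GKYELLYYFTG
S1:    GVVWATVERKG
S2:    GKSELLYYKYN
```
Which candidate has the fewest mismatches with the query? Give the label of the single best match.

S2

S1 differs at 9 positions; S2 differs at 4 positions. The closest is S2.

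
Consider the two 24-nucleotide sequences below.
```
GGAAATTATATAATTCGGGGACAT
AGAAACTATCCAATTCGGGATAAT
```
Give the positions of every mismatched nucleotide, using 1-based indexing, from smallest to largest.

1, 6, 10, 11, 20, 21, 22

Differences at position 1 (G→A), position 6 (T→C), position 10 (A→C), position 11 (T→C), position 20 (G→A), position 21 (A→T), position 22 (C→A).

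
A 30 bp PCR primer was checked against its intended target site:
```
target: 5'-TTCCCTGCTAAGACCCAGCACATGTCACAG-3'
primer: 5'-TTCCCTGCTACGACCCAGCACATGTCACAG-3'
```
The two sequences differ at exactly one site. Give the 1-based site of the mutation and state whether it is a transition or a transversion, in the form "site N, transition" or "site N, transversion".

The sequences differ only at site 11: A→C (purine→pyrimidine), a transversion.

site 11, transversion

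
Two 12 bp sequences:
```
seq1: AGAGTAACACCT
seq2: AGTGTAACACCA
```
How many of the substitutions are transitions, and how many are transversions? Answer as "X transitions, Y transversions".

0 transitions, 2 transversions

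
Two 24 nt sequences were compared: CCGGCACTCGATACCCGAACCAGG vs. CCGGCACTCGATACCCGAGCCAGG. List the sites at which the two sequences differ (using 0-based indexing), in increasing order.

Scanning 0-based: 18: A/G.

18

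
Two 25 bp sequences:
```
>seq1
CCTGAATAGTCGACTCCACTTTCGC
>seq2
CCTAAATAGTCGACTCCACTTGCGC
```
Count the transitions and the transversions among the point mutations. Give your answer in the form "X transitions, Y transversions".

Transitions (purine↔purine or pyrimidine↔pyrimidine): 4 G→A.
Transversions (purine↔pyrimidine): 22 T→G.

1 transition, 1 transversion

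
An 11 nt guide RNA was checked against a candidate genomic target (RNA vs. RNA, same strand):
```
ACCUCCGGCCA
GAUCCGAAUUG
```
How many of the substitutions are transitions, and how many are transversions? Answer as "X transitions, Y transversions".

Mismatches (1-based):
site 1: A→G (purine→purine, transition)
site 2: C→A (pyrimidine→purine, transversion)
site 3: C→U (pyrimidine→pyrimidine, transition)
site 4: U→C (pyrimidine→pyrimidine, transition)
site 6: C→G (pyrimidine→purine, transversion)
site 7: G→A (purine→purine, transition)
site 8: G→A (purine→purine, transition)
site 9: C→U (pyrimidine→pyrimidine, transition)
site 10: C→U (pyrimidine→pyrimidine, transition)
site 11: A→G (purine→purine, transition)

8 transitions, 2 transversions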